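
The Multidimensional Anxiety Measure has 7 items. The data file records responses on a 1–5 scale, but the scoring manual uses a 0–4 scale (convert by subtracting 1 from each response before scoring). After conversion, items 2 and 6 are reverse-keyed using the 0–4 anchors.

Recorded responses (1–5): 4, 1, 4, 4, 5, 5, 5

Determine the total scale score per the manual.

21

Convert to 0–4: 3, 0, 3, 3, 4, 4, 4
Reverse-coded (reversed = (0+4) − raw = 4 − raw):
  item 2: 4 − 0 = 4
  item 6: 4 − 4 = 0
Scored: 3, 4, 3, 3, 4, 0, 4
Total = 21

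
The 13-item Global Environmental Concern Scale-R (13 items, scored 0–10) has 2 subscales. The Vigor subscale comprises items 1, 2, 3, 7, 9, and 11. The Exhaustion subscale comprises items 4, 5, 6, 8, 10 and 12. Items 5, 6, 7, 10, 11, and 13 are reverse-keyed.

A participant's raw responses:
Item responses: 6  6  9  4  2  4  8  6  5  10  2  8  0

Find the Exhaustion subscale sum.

Exhaustion items: 4, 5, 6, 8, 10, 12.
Of these, items 5, 6, and 10 are reverse-keyed; reversed = (0+10) − raw = 10 − raw.
  item 4: 4
  item 5: 10 − 2 = 8
  item 6: 10 − 4 = 6
  item 8: 6
  item 10: 10 − 10 = 0
  item 12: 8
Sum = 4 + 8 + 6 + 6 + 0 + 8 = 32

32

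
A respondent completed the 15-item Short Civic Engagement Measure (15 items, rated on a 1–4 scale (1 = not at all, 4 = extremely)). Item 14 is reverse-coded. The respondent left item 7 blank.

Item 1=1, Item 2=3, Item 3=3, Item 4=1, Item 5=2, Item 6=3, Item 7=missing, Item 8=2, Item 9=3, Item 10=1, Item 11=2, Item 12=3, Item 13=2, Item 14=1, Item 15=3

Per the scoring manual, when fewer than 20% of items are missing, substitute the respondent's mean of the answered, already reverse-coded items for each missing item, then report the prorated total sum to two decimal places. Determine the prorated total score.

35.36

Reverse-coded (on a 1–4 scale, reversed = 5 − raw):
  item 14: 5 − 1 = 4
Completed scored items (14 of 15): 1, 3, 3, 1, 2, 3, 2, 3, 1, 2, 3, 2, 4, 3; sum = 33.
Person mean = 33 / 14 ≈ 2.3571
Prorated total = (33 / 14) × 15 = 35.36 (to 2 dp)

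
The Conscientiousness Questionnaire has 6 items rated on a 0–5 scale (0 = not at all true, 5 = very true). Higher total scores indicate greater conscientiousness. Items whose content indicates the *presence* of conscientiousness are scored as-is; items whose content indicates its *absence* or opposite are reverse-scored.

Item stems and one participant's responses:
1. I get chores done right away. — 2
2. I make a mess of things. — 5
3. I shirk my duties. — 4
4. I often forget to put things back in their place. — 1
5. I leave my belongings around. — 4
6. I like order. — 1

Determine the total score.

Items 2, 3, 4, 5 describe the absence/opposite of conscientiousness → reverse-score.
on a 0–5 scale, reversed = 5 − raw.
  item 1: 2
  item 2: 5 − 5 = 0
  item 3: 5 − 4 = 1
  item 4: 5 − 1 = 4
  item 5: 5 − 4 = 1
  item 6: 1
Total = 2 + 0 + 1 + 4 + 1 + 1 = 9

9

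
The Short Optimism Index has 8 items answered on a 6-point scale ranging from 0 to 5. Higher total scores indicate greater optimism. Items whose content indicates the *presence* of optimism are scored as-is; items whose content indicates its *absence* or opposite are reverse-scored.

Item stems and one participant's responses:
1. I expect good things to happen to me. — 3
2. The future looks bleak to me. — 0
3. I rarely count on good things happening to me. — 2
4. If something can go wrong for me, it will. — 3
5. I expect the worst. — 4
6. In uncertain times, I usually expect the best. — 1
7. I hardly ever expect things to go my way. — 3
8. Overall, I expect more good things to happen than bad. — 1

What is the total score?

Items 2, 3, 4, 5, 7 describe the absence/opposite of optimism → reverse-score.
on a 0–5 scale, reversed = 5 − raw.
  item 1: 3
  item 2: 5 − 0 = 5
  item 3: 5 − 2 = 3
  item 4: 5 − 3 = 2
  item 5: 5 − 4 = 1
  item 6: 1
  item 7: 5 − 3 = 2
  item 8: 1
Total = 3 + 5 + 3 + 2 + 1 + 1 + 2 + 1 = 18

18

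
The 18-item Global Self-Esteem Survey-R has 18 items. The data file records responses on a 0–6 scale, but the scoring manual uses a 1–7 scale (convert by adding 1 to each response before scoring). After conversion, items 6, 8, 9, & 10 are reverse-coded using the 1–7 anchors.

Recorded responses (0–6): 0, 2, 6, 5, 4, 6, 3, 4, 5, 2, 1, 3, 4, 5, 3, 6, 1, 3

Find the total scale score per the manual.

Convert to 1–7: 1, 3, 7, 6, 5, 7, 4, 5, 6, 3, 2, 4, 5, 6, 4, 7, 2, 4
Reverse-coded (reverse-coded value = 8 − response):
  item 6: 8 − 7 = 1
  item 8: 8 − 5 = 3
  item 9: 8 − 6 = 2
  item 10: 8 − 3 = 5
Scored: 1, 3, 7, 6, 5, 1, 4, 3, 2, 5, 2, 4, 5, 6, 4, 7, 2, 4
Total = 71

71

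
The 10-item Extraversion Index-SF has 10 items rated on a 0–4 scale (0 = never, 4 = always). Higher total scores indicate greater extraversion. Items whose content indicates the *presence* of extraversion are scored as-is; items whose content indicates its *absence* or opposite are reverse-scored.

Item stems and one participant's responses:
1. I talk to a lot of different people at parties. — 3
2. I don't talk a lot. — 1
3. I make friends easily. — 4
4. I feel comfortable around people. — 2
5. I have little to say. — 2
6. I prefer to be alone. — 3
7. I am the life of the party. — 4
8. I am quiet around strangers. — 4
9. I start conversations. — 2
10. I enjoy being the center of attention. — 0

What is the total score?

21

Items 2, 5, 6, 8 describe the absence/opposite of extraversion → reverse-score.
reverse-coded value = 4 − response.
  item 1: 3
  item 2: 4 − 1 = 3
  item 3: 4
  item 4: 2
  item 5: 4 − 2 = 2
  item 6: 4 − 3 = 1
  item 7: 4
  item 8: 4 − 4 = 0
  item 9: 2
  item 10: 0
Total = 3 + 3 + 4 + 2 + 2 + 1 + 4 + 0 + 2 + 0 = 21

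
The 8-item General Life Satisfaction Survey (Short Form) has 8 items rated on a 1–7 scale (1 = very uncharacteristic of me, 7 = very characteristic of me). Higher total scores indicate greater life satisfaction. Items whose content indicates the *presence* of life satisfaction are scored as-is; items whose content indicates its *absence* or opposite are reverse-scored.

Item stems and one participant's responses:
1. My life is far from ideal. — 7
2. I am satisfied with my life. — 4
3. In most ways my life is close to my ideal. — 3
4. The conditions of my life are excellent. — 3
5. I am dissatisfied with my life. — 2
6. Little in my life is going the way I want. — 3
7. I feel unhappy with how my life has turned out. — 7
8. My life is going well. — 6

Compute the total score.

Items 1, 5, 6, 7 describe the absence/opposite of life satisfaction → reverse-score.
reversed = (1+7) − raw = 8 − raw.
  item 1: 8 − 7 = 1
  item 2: 4
  item 3: 3
  item 4: 3
  item 5: 8 − 2 = 6
  item 6: 8 − 3 = 5
  item 7: 8 − 7 = 1
  item 8: 6
Total = 1 + 4 + 3 + 3 + 6 + 5 + 1 + 6 = 29

29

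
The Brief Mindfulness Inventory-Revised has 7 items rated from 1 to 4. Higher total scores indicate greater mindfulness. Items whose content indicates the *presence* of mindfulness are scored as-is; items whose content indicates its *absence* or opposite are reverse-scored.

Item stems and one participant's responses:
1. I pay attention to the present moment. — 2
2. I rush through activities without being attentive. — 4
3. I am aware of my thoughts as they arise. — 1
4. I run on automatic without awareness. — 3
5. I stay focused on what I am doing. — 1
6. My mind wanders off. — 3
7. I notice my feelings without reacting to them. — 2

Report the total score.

11

Items 2, 4, 6 describe the absence/opposite of mindfulness → reverse-score.
reversed = (1+4) − raw = 5 − raw.
  item 1: 2
  item 2: 5 − 4 = 1
  item 3: 1
  item 4: 5 − 3 = 2
  item 5: 1
  item 6: 5 − 3 = 2
  item 7: 2
Total = 2 + 1 + 1 + 2 + 1 + 2 + 2 = 11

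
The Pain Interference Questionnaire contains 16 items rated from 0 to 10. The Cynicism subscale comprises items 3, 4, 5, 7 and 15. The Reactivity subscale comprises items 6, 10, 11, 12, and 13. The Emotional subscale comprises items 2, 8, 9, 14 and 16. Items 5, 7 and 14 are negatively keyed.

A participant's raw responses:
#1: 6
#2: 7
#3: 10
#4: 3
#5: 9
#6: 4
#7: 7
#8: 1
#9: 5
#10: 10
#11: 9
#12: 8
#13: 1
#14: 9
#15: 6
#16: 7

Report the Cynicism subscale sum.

23

Cynicism items: 3, 4, 5, 7, 15.
Of these, items 5 and 7 are negatively keyed; on a 0–10 scale, reversed = 10 − raw.
  item 3: 10
  item 4: 3
  item 5: 10 − 9 = 1
  item 7: 10 − 7 = 3
  item 15: 6
Sum = 10 + 3 + 1 + 3 + 6 = 23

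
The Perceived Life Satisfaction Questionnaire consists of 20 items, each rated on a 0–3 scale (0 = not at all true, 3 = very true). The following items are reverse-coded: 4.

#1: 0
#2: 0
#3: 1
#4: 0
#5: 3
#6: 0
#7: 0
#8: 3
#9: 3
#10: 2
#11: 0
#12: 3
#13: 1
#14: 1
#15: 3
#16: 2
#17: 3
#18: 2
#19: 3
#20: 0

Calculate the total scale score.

Apply reverse scoring (reversed = (0+3) − raw = 3 − raw):
  item 4: 3 − 0 = 3
Scored items: 0, 0, 1, 3, 3, 0, 0, 3, 3, 2, 0, 3, 1, 1, 3, 2, 3, 2, 3, 0
Total = 0 + 0 + 1 + 3 + 3 + 0 + 0 + 3 + 3 + 2 + 0 + 3 + 1 + 1 + 3 + 2 + 3 + 2 + 3 + 0 = 33

33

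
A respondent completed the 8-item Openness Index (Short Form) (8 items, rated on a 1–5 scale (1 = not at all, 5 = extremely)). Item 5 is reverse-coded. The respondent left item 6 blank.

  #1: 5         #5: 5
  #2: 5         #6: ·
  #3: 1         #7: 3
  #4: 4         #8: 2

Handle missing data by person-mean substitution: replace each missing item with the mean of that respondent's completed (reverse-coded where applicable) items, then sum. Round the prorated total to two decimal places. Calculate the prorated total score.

Reverse-coded (on a 1–5 scale, reversed = 6 − raw):
  item 5: 6 − 5 = 1
Completed scored items (7 of 8): 5, 5, 1, 4, 1, 3, 2; sum = 21.
Person mean = 21 / 7 ≈ 3.0000
Prorated total = (21 / 7) × 8 = 24.00 (to 2 dp)

24.00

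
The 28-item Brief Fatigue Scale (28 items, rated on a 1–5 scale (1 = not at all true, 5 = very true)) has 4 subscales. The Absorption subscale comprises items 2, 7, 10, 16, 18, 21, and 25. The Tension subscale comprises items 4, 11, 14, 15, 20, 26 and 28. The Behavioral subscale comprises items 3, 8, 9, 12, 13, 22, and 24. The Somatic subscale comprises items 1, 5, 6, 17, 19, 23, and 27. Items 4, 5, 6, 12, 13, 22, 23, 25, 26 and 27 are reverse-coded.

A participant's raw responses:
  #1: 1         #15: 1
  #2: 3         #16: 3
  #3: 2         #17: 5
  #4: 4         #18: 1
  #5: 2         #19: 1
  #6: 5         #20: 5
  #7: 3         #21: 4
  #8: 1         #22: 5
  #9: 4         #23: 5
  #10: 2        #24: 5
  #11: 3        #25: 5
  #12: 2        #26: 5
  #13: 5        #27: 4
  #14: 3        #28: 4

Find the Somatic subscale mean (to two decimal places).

2.14

Somatic items: 1, 5, 6, 17, 19, 23, 27.
Of these, items 5, 6, 23 and 27 are reverse-coded; reverse-coded value = 6 − response.
  item 1: 1
  item 5: 6 − 2 = 4
  item 6: 6 − 5 = 1
  item 17: 5
  item 19: 1
  item 23: 6 − 5 = 1
  item 27: 6 − 4 = 2
Sum = 1 + 4 + 1 + 5 + 1 + 1 + 2 = 15
Mean = 15 / 7 = 2.14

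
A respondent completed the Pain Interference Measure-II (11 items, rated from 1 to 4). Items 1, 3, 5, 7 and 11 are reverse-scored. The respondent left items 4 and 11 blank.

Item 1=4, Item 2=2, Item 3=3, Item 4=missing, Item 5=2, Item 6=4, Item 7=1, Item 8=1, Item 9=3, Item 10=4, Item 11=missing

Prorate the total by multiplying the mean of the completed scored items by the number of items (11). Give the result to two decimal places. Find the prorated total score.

29.33

Reverse-coded (reverse-coded value = 5 − response):
  item 1: 5 − 4 = 1
  item 3: 5 − 3 = 2
  item 5: 5 − 2 = 3
  item 7: 5 − 1 = 4
Completed scored items (9 of 11): 1, 2, 2, 3, 4, 4, 1, 3, 4; sum = 24.
Person mean = 24 / 9 ≈ 2.6667
Prorated total = (24 / 9) × 11 = 29.33 (to 2 dp)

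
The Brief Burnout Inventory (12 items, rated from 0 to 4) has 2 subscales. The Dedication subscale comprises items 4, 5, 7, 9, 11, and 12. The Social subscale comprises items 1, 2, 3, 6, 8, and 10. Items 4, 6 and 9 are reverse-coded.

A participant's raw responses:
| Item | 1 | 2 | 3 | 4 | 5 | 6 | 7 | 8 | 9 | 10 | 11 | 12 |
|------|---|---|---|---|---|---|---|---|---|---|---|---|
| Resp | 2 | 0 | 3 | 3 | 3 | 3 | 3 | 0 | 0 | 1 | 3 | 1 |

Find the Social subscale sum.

7

Social items: 1, 2, 3, 6, 8, 10.
Of these, item 6 is reverse-coded; on a 0–4 scale, reversed = 4 − raw.
  item 1: 2
  item 2: 0
  item 3: 3
  item 6: 4 − 3 = 1
  item 8: 0
  item 10: 1
Sum = 2 + 0 + 3 + 1 + 0 + 1 = 7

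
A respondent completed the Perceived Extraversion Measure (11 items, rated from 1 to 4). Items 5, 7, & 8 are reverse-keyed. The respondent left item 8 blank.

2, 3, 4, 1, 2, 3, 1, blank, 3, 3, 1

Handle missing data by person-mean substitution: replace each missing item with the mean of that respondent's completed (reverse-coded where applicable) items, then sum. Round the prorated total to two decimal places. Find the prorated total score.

29.70

Reverse-coded (on a 1–4 scale, reversed = 5 − raw):
  item 5: 5 − 2 = 3
  item 7: 5 − 1 = 4
Completed scored items (10 of 11): 2, 3, 4, 1, 3, 3, 4, 3, 3, 1; sum = 27.
Person mean = 27 / 10 ≈ 2.7000
Prorated total = (27 / 10) × 11 = 29.70 (to 2 dp)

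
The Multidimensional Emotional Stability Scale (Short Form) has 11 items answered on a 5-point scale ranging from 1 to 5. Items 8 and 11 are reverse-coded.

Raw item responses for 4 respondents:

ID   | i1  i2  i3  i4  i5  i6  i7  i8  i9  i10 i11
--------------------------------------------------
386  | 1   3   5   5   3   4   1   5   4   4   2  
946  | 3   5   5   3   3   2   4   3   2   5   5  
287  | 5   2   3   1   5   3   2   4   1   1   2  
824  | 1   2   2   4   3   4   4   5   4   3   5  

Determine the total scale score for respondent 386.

Respondent 386 raw: 1, 3, 5, 5, 3, 4, 1, 5, 4, 4, 2.
Reverse-coded (reverse-coded value = 6 − response):
  item 1: 1
  item 2: 3
  item 3: 5
  item 4: 5
  item 5: 3
  item 6: 4
  item 7: 1
  item 8: 6 − 5 = 1
  item 9: 4
  item 10: 4
  item 11: 6 − 2 = 4
Sum = 1 + 3 + 5 + 5 + 3 + 4 + 1 + 1 + 4 + 4 + 4 = 35

35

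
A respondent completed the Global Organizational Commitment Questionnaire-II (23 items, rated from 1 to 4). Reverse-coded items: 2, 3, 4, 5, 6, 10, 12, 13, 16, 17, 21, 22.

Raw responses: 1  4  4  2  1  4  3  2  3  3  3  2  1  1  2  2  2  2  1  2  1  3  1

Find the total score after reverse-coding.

52

Apply reverse scoring (reversed = (1+4) − raw = 5 − raw):
  item 2: 5 − 4 = 1
  item 3: 5 − 4 = 1
  item 4: 5 − 2 = 3
  item 5: 5 − 1 = 4
  item 6: 5 − 4 = 1
  item 10: 5 − 3 = 2
  item 12: 5 − 2 = 3
  item 13: 5 − 1 = 4
  item 16: 5 − 2 = 3
  item 17: 5 − 2 = 3
  item 21: 5 − 1 = 4
  item 22: 5 − 3 = 2
Scored responses: 1, 1, 1, 3, 4, 1, 3, 2, 3, 2, 3, 3, 4, 1, 2, 3, 3, 2, 1, 2, 4, 2, 1
Total = 1 + 1 + 1 + 3 + 4 + 1 + 3 + 2 + 3 + 2 + 3 + 3 + 4 + 1 + 2 + 3 + 3 + 2 + 1 + 2 + 4 + 2 + 1 = 52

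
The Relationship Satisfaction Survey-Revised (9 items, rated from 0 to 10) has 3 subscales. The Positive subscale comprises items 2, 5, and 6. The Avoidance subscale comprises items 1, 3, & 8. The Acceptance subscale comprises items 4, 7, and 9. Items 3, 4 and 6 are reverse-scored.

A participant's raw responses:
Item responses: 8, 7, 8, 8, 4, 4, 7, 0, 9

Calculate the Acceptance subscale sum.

18

Acceptance items: 4, 7, 9.
Of these, item 4 is reverse-scored; reversed = (0+10) − raw = 10 − raw.
  item 4: 10 − 8 = 2
  item 7: 7
  item 9: 9
Sum = 2 + 7 + 9 = 18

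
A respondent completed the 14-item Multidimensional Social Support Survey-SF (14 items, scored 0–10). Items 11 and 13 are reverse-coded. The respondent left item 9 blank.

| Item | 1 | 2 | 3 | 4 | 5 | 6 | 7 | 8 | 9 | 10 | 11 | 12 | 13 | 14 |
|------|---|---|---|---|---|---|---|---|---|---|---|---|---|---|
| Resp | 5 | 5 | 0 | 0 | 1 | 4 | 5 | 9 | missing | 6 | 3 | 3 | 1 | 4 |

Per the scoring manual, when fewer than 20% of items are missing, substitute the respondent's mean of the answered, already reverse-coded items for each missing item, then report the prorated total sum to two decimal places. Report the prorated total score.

62.46

Reverse-coded (on a 0–10 scale, reversed = 10 − raw):
  item 11: 10 − 3 = 7
  item 13: 10 − 1 = 9
Completed scored items (13 of 14): 5, 5, 0, 0, 1, 4, 5, 9, 6, 7, 3, 9, 4; sum = 58.
Person mean = 58 / 13 ≈ 4.4615
Prorated total = (58 / 13) × 14 = 62.46 (to 2 dp)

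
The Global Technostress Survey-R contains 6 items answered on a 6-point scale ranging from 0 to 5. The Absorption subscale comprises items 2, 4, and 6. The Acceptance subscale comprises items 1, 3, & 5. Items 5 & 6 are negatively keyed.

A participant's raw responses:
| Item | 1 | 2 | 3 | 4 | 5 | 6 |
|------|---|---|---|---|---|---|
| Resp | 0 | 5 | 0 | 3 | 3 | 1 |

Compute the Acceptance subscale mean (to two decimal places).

Acceptance items: 1, 3, 5.
Of these, item 5 is negatively keyed; reversed = (0+5) − raw = 5 − raw.
  item 1: 0
  item 3: 0
  item 5: 5 − 3 = 2
Sum = 0 + 0 + 2 = 2
Mean = 2 / 3 = 0.67

0.67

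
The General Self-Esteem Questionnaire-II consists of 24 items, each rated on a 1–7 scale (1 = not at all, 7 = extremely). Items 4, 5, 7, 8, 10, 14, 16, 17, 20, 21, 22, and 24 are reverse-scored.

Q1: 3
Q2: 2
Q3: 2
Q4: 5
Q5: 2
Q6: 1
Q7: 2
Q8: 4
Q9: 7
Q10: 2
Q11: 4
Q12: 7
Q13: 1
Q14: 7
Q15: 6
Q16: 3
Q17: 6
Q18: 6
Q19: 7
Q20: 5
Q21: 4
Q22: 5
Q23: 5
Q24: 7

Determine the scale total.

Raw sum = 103. Reverse-scored items: 4, 5, 7, 8, 10, 14, 16, 17, 20, 21, 22, 24; their raw sum = 52.
Each reversal replaces raw with 8 − raw, changing the total by 8 − 2·raw per item.
Total = 103 + 12·8 − 2·52 = 103 + 96 − 104 = 95

95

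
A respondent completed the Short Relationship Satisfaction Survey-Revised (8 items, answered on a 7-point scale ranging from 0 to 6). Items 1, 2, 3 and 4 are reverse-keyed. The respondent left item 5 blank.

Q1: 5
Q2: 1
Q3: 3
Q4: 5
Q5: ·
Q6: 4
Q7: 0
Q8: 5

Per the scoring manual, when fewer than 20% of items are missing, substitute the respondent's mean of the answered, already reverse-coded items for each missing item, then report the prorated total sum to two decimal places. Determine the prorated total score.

21.71

Reverse-coded (reverse-coded value = 6 − response):
  item 1: 6 − 5 = 1
  item 2: 6 − 1 = 5
  item 3: 6 − 3 = 3
  item 4: 6 − 5 = 1
Completed scored items (7 of 8): 1, 5, 3, 1, 4, 0, 5; sum = 19.
Person mean = 19 / 7 ≈ 2.7143
Prorated total = (19 / 7) × 8 = 21.71 (to 2 dp)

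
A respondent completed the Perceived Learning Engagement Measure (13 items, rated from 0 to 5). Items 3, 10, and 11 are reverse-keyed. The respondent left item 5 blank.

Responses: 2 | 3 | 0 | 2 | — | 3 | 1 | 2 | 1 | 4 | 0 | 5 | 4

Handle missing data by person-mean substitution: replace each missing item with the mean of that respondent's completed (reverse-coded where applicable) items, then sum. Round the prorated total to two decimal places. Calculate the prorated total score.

Reverse-coded (reversed = (0+5) − raw = 5 − raw):
  item 3: 5 − 0 = 5
  item 10: 5 − 4 = 1
  item 11: 5 − 0 = 5
Completed scored items (12 of 13): 2, 3, 5, 2, 3, 1, 2, 1, 1, 5, 5, 4; sum = 34.
Person mean = 34 / 12 ≈ 2.8333
Prorated total = (34 / 12) × 13 = 36.83 (to 2 dp)

36.83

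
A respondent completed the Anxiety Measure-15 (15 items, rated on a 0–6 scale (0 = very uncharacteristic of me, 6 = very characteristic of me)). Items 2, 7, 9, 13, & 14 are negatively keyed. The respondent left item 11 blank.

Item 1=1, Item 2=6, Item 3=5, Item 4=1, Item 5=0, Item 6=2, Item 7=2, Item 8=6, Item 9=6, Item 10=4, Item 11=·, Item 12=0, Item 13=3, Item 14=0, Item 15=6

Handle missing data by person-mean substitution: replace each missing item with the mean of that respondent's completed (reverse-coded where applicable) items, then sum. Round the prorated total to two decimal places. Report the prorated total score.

40.71

Reverse-coded (reverse-coded value = 6 − response):
  item 2: 6 − 6 = 0
  item 7: 6 − 2 = 4
  item 9: 6 − 6 = 0
  item 13: 6 − 3 = 3
  item 14: 6 − 0 = 6
Completed scored items (14 of 15): 1, 0, 5, 1, 0, 2, 4, 6, 0, 4, 0, 3, 6, 6; sum = 38.
Person mean = 38 / 14 ≈ 2.7143
Prorated total = (38 / 14) × 15 = 40.71 (to 2 dp)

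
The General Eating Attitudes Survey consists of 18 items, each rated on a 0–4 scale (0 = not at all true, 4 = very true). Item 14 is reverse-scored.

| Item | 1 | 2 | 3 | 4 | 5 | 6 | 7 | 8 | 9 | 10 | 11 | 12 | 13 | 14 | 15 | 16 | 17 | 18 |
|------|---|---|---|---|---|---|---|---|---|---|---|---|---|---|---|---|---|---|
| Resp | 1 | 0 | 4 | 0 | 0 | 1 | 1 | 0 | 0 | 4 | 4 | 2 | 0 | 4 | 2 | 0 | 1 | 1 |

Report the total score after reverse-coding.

21

Reverse-scored items use 4 − raw:
  item 14: 4 − 4 = 0
Scored items: 1, 0, 4, 0, 0, 1, 1, 0, 0, 4, 4, 2, 0, 0, 2, 0, 1, 1
Total = 1 + 0 + 4 + 0 + 0 + 1 + 1 + 0 + 0 + 4 + 4 + 2 + 0 + 0 + 2 + 0 + 1 + 1 = 21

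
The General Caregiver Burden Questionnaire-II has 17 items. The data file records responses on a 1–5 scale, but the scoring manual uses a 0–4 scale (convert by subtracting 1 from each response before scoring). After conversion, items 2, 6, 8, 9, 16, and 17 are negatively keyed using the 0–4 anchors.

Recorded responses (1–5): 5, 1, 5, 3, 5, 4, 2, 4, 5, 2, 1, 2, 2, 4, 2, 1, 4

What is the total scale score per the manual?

Convert to 0–4: 4, 0, 4, 2, 4, 3, 1, 3, 4, 1, 0, 1, 1, 3, 1, 0, 3
Reverse-coded (on a 0–4 scale, reversed = 4 − raw):
  item 2: 4 − 0 = 4
  item 6: 4 − 3 = 1
  item 8: 4 − 3 = 1
  item 9: 4 − 4 = 0
  item 16: 4 − 0 = 4
  item 17: 4 − 3 = 1
Scored: 4, 4, 4, 2, 4, 1, 1, 1, 0, 1, 0, 1, 1, 3, 1, 4, 1
Total = 33

33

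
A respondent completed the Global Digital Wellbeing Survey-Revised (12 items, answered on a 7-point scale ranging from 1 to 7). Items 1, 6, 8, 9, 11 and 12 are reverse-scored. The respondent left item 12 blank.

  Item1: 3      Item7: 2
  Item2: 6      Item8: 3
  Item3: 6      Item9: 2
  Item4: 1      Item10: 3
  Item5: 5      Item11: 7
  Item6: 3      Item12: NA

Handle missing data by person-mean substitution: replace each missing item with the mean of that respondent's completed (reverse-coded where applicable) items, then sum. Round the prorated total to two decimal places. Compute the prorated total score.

Reverse-coded (on a 1–7 scale, reversed = 8 − raw):
  item 1: 8 − 3 = 5
  item 6: 8 − 3 = 5
  item 8: 8 − 3 = 5
  item 9: 8 − 2 = 6
  item 11: 8 − 7 = 1
Completed scored items (11 of 12): 5, 6, 6, 1, 5, 5, 2, 5, 6, 3, 1; sum = 45.
Person mean = 45 / 11 ≈ 4.0909
Prorated total = (45 / 11) × 12 = 49.09 (to 2 dp)

49.09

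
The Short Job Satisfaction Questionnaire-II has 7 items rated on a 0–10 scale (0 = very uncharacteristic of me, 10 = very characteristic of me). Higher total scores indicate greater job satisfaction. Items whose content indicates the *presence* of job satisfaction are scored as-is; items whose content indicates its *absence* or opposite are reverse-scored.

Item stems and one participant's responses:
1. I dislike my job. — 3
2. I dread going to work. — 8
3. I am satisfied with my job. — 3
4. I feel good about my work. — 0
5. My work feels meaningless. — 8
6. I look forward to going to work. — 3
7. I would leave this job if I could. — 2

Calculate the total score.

Items 1, 2, 5, 7 describe the absence/opposite of job satisfaction → reverse-score.
reversed = (0+10) − raw = 10 − raw.
  item 1: 10 − 3 = 7
  item 2: 10 − 8 = 2
  item 3: 3
  item 4: 0
  item 5: 10 − 8 = 2
  item 6: 3
  item 7: 10 − 2 = 8
Total = 7 + 2 + 3 + 0 + 2 + 3 + 8 = 25

25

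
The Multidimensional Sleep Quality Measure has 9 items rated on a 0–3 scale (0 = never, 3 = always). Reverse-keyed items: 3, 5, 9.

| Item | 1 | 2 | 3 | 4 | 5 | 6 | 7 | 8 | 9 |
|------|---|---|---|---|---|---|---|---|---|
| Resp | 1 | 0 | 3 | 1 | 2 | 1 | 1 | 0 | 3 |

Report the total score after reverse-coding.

Reversing items 3, 5 and 9 with 3 − raw:
Total = 1 + 0 + (3−3) + 1 + (3−2) + 1 + 1 + 0 + (3−3)
      = 1 + 0 + 0 + 1 + 1 + 1 + 1 + 0 + 0 = 5

5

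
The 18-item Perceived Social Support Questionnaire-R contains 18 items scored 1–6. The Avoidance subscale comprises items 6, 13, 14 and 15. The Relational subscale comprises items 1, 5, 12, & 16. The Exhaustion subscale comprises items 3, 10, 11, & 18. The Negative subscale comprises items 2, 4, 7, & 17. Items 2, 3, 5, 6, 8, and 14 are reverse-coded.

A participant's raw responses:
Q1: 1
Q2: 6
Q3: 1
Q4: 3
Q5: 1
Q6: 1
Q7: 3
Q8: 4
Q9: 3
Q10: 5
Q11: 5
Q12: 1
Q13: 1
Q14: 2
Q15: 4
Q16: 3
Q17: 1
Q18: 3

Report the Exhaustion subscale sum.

19

Exhaustion items: 3, 10, 11, 18.
Of these, item 3 is reverse-coded; on a 1–6 scale, reversed = 7 − raw.
  item 3: 7 − 1 = 6
  item 10: 5
  item 11: 5
  item 18: 3
Sum = 6 + 5 + 5 + 3 = 19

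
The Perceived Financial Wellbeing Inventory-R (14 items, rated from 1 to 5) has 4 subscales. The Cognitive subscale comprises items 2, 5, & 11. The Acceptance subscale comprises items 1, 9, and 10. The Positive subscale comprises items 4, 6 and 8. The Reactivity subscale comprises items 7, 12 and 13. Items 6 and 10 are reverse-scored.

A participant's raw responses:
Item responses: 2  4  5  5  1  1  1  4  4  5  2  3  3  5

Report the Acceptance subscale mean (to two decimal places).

Acceptance items: 1, 9, 10.
Of these, item 10 is reverse-scored; reverse-coded value = 6 − response.
  item 1: 2
  item 9: 4
  item 10: 6 − 5 = 1
Sum = 2 + 4 + 1 = 7
Mean = 7 / 3 = 2.33

2.33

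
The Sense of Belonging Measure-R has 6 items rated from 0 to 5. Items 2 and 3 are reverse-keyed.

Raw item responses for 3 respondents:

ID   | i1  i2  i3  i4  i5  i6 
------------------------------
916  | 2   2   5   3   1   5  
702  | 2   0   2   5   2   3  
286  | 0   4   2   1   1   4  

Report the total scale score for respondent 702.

Respondent 702 raw: 2, 0, 2, 5, 2, 3.
Reverse-coded (reverse-coded value = 5 − response):
  item 1: 2
  item 2: 5 − 0 = 5
  item 3: 5 − 2 = 3
  item 4: 5
  item 5: 2
  item 6: 3
Sum = 2 + 5 + 3 + 5 + 2 + 3 = 20

20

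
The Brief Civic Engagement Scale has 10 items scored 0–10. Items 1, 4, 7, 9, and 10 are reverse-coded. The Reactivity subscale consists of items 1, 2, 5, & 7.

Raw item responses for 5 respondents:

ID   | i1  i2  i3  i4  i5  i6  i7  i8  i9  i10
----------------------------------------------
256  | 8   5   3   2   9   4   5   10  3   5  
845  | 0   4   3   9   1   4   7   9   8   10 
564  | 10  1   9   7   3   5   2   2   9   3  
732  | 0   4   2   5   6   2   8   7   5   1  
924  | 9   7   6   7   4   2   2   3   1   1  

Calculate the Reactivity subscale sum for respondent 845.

Respondent 845 raw: 0, 4, 3, 9, 1, 4, 7, 9, 8, 10.
Reactivity items: 1, 2, 5, 7.
Reverse-coded (reversed = (0+10) − raw = 10 − raw):
  item 1: 10 − 0 = 10
  item 2: 4
  item 5: 1
  item 7: 10 − 7 = 3
Sum = 10 + 4 + 1 + 3 = 18

18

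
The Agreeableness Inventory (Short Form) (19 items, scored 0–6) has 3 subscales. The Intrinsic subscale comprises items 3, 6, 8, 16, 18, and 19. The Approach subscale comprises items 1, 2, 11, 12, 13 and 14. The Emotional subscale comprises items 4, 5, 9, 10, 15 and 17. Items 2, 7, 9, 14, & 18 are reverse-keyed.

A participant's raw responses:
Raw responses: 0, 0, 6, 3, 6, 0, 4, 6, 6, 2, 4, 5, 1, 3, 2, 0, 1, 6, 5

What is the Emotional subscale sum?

Emotional items: 4, 5, 9, 10, 15, 17.
Of these, item 9 is reverse-keyed; reverse-coded value = 6 − response.
  item 4: 3
  item 5: 6
  item 9: 6 − 6 = 0
  item 10: 2
  item 15: 2
  item 17: 1
Sum = 3 + 6 + 0 + 2 + 2 + 1 = 14

14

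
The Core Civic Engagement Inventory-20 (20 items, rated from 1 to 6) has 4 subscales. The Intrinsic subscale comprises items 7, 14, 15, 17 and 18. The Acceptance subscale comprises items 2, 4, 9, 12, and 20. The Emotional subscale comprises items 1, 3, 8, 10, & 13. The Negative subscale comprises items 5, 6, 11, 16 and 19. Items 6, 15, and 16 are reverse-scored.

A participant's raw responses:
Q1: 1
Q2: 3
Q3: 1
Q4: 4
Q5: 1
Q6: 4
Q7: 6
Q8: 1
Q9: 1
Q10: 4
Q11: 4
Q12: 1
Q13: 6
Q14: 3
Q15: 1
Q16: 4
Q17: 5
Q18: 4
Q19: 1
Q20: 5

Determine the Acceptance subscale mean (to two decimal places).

Acceptance items: 2, 4, 9, 12, 20.
  item 2: 3
  item 4: 4
  item 9: 1
  item 12: 1
  item 20: 5
Sum = 3 + 4 + 1 + 1 + 5 = 14
Mean = 14 / 5 = 2.80

2.80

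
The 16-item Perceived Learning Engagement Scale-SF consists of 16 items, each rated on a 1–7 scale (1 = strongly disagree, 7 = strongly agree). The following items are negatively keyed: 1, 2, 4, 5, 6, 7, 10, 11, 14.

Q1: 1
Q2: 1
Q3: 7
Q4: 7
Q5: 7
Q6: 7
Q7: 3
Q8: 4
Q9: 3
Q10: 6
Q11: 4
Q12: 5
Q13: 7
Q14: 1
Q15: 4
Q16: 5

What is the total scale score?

Raw sum = 72. Negatively keyed items: 1, 2, 4, 5, 6, 7, 10, 11, 14; their raw sum = 37.
Each reversal replaces raw with 8 − raw, changing the total by 8 − 2·raw per item.
Total = 72 + 9·8 − 2·37 = 72 + 72 − 74 = 70

70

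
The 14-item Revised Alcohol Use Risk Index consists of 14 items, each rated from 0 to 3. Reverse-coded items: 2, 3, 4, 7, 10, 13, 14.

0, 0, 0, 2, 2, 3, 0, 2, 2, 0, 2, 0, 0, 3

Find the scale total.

27

Reversing items 2, 3, 4, 7, 10, 13, and 14 with 3 − raw:
Total = 0 + (3−0) + (3−0) + (3−2) + 2 + 3 + (3−0) + 2 + 2 + (3−0) + 2 + 0 + (3−0) + (3−3)
      = 0 + 3 + 3 + 1 + 2 + 3 + 3 + 2 + 2 + 3 + 2 + 0 + 3 + 0 = 27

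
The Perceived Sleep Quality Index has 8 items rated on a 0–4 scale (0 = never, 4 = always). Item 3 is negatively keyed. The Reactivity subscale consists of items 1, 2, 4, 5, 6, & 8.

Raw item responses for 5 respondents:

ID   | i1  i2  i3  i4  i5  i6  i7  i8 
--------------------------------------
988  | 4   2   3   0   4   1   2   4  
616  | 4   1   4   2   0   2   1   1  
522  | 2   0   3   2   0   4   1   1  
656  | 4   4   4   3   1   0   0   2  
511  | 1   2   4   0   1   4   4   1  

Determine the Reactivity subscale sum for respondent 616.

Respondent 616 raw: 4, 1, 4, 2, 0, 2, 1, 1.
Reactivity items: 1, 2, 4, 5, 6, 8.
Reverse-coded (on a 0–4 scale, reversed = 4 − raw):
  item 1: 4
  item 2: 1
  item 4: 2
  item 5: 0
  item 6: 2
  item 8: 1
Sum = 4 + 1 + 2 + 0 + 2 + 1 = 10

10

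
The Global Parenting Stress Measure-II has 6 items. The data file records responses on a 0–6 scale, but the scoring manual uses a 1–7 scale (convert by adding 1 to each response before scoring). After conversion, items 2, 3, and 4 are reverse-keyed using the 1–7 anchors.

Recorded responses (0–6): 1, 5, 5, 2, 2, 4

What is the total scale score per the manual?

19

Convert to 1–7: 2, 6, 6, 3, 3, 5
Reverse-coded (reverse-coded value = 8 − response):
  item 2: 8 − 6 = 2
  item 3: 8 − 6 = 2
  item 4: 8 − 3 = 5
Scored: 2, 2, 2, 5, 3, 5
Total = 19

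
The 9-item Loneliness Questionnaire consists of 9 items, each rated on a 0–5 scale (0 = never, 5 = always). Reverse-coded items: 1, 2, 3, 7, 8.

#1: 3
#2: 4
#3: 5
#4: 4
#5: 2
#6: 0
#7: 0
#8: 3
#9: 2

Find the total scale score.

Apply reverse scoring (on a 0–5 scale, reversed = 5 − raw):
  item 1: 5 − 3 = 2
  item 2: 5 − 4 = 1
  item 3: 5 − 5 = 0
  item 7: 5 − 0 = 5
  item 8: 5 − 3 = 2
Scored items: 2, 1, 0, 4, 2, 0, 5, 2, 2
Total = 2 + 1 + 0 + 4 + 2 + 0 + 5 + 2 + 2 = 18

18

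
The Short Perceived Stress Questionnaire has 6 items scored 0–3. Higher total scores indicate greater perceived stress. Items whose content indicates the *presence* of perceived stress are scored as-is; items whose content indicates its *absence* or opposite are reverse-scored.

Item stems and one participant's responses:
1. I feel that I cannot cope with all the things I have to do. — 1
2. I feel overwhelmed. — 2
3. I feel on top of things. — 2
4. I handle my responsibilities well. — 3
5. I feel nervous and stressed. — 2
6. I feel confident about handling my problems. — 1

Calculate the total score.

8

Items 3, 4, 6 describe the absence/opposite of perceived stress → reverse-score.
reversed = (0+3) − raw = 3 − raw.
  item 1: 1
  item 2: 2
  item 3: 3 − 2 = 1
  item 4: 3 − 3 = 0
  item 5: 2
  item 6: 3 − 1 = 2
Total = 1 + 2 + 1 + 0 + 2 + 2 = 8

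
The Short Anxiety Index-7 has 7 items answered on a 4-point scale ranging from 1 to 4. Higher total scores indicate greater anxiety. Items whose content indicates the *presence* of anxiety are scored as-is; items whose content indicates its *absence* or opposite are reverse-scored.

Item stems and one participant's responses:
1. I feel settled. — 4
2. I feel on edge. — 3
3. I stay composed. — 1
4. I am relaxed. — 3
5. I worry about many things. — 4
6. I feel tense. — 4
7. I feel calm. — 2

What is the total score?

Items 1, 3, 4, 7 describe the absence/opposite of anxiety → reverse-score.
reversed = (1+4) − raw = 5 − raw.
  item 1: 5 − 4 = 1
  item 2: 3
  item 3: 5 − 1 = 4
  item 4: 5 − 3 = 2
  item 5: 4
  item 6: 4
  item 7: 5 − 2 = 3
Total = 1 + 3 + 4 + 2 + 4 + 4 + 3 = 21

21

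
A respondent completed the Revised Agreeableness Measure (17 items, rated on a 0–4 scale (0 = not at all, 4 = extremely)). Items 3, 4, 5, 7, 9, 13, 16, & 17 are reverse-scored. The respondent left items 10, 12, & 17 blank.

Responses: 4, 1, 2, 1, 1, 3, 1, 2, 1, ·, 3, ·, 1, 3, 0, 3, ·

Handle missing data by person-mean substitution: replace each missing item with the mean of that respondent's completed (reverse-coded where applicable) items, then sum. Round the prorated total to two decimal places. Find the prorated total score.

Reverse-coded (on a 0–4 scale, reversed = 4 − raw):
  item 3: 4 − 2 = 2
  item 4: 4 − 1 = 3
  item 5: 4 − 1 = 3
  item 7: 4 − 1 = 3
  item 9: 4 − 1 = 3
  item 13: 4 − 1 = 3
  item 16: 4 − 3 = 1
Completed scored items (14 of 17): 4, 1, 2, 3, 3, 3, 3, 2, 3, 3, 3, 3, 0, 1; sum = 34.
Person mean = 34 / 14 ≈ 2.4286
Prorated total = (34 / 14) × 17 = 41.29 (to 2 dp)

41.29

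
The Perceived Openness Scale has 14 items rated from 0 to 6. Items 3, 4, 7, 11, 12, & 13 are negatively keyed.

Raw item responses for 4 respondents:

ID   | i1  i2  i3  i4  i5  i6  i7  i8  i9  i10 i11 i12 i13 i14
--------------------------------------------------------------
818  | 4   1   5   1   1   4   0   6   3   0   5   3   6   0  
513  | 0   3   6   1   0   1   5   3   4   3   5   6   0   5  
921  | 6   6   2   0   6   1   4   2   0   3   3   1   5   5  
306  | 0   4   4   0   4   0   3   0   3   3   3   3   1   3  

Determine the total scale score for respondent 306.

Respondent 306 raw: 0, 4, 4, 0, 4, 0, 3, 0, 3, 3, 3, 3, 1, 3.
Reverse-coded (reverse-coded value = 6 − response):
  item 1: 0
  item 2: 4
  item 3: 6 − 4 = 2
  item 4: 6 − 0 = 6
  item 5: 4
  item 6: 0
  item 7: 6 − 3 = 3
  item 8: 0
  item 9: 3
  item 10: 3
  item 11: 6 − 3 = 3
  item 12: 6 − 3 = 3
  item 13: 6 − 1 = 5
  item 14: 3
Sum = 0 + 4 + 2 + 6 + 4 + 0 + 3 + 0 + 3 + 3 + 3 + 3 + 5 + 3 = 39

39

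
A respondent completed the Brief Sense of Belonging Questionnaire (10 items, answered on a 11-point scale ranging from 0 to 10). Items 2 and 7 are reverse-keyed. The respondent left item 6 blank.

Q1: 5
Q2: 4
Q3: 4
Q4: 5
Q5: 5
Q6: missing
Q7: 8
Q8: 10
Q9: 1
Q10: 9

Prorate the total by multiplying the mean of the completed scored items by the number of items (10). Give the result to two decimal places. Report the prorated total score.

52.22

Reverse-coded (reverse-coded value = 10 − response):
  item 2: 10 − 4 = 6
  item 7: 10 − 8 = 2
Completed scored items (9 of 10): 5, 6, 4, 5, 5, 2, 10, 1, 9; sum = 47.
Person mean = 47 / 9 ≈ 5.2222
Prorated total = (47 / 9) × 10 = 52.22 (to 2 dp)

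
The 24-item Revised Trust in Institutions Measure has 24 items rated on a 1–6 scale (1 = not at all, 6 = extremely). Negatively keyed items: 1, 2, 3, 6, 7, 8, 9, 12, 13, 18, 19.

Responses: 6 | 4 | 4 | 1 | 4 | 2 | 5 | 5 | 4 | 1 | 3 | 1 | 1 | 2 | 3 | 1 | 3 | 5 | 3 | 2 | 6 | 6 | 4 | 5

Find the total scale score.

78

Raw sum = 81. Negatively keyed items: 1, 2, 3, 6, 7, 8, 9, 12, 13, 18, 19; their raw sum = 40.
Each reversal replaces raw with 7 − raw, changing the total by 7 − 2·raw per item.
Total = 81 + 11·7 − 2·40 = 81 + 77 − 80 = 78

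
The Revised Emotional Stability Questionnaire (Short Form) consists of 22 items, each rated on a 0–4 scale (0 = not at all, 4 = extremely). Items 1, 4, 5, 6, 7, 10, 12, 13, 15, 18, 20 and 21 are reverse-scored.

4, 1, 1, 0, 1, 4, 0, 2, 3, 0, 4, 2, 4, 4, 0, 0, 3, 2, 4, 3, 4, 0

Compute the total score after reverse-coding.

Reverse-coded items (reverse-coded value = 4 − response):
  item 1: 4 − 4 = 0
  item 4: 4 − 0 = 4
  item 5: 4 − 1 = 3
  item 6: 4 − 4 = 0
  item 7: 4 − 0 = 4
  item 10: 4 − 0 = 4
  item 12: 4 − 2 = 2
  item 13: 4 − 4 = 0
  item 15: 4 − 0 = 4
  item 18: 4 − 2 = 2
  item 20: 4 − 3 = 1
  item 21: 4 − 4 = 0
Scored responses: 0, 1, 1, 4, 3, 0, 4, 2, 3, 4, 4, 2, 0, 4, 4, 0, 3, 2, 4, 1, 0, 0
Total = 0 + 1 + 1 + 4 + 3 + 0 + 4 + 2 + 3 + 4 + 4 + 2 + 0 + 4 + 4 + 0 + 3 + 2 + 4 + 1 + 0 + 0 = 46

46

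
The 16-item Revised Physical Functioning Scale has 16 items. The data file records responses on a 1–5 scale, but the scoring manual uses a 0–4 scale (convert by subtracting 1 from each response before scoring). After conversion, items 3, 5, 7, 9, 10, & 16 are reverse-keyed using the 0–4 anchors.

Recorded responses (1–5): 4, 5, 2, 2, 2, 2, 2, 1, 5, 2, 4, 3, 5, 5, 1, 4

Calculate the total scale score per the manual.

35

Convert to 0–4: 3, 4, 1, 1, 1, 1, 1, 0, 4, 1, 3, 2, 4, 4, 0, 3
Reverse-coded (on a 0–4 scale, reversed = 4 − raw):
  item 3: 4 − 1 = 3
  item 5: 4 − 1 = 3
  item 7: 4 − 1 = 3
  item 9: 4 − 4 = 0
  item 10: 4 − 1 = 3
  item 16: 4 − 3 = 1
Scored: 3, 4, 3, 1, 3, 1, 3, 0, 0, 3, 3, 2, 4, 4, 0, 1
Total = 35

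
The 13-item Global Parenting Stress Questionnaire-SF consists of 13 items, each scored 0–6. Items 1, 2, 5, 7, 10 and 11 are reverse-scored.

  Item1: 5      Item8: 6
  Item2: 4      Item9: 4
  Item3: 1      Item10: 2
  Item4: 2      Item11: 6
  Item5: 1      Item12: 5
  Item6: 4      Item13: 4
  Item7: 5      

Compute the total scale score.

Reverse-coded items (on a 0–6 scale, reversed = 6 − raw):
  item 1: 6 − 5 = 1
  item 2: 6 − 4 = 2
  item 5: 6 − 1 = 5
  item 7: 6 − 5 = 1
  item 10: 6 − 2 = 4
  item 11: 6 − 6 = 0
After reverse-coding: 1, 2, 1, 2, 5, 4, 1, 6, 4, 4, 0, 5, 4
Total = 1 + 2 + 1 + 2 + 5 + 4 + 1 + 6 + 4 + 4 + 0 + 5 + 4 = 39

39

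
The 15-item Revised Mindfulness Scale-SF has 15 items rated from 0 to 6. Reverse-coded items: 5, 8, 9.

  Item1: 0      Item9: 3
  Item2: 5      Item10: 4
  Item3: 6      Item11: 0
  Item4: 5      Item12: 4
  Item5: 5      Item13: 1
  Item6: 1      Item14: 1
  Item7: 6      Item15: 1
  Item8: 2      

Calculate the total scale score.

Raw sum = 44. Reverse-coded items: 5, 8, 9; their raw sum = 10.
Each reversal replaces raw with 6 − raw, changing the total by 6 − 2·raw per item.
Total = 44 + 3·6 − 2·10 = 44 + 18 − 20 = 42

42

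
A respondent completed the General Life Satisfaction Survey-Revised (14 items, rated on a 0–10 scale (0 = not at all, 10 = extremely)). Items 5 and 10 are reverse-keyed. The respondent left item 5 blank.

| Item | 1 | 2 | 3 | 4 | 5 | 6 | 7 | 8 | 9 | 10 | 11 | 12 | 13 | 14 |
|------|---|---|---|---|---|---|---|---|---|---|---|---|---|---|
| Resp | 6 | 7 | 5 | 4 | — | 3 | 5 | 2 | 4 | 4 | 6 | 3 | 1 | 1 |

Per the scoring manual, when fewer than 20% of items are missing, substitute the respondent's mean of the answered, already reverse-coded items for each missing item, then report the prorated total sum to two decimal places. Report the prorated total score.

Reverse-coded (on a 0–10 scale, reversed = 10 − raw):
  item 10: 10 − 4 = 6
Completed scored items (13 of 14): 6, 7, 5, 4, 3, 5, 2, 4, 6, 6, 3, 1, 1; sum = 53.
Person mean = 53 / 13 ≈ 4.0769
Prorated total = (53 / 13) × 14 = 57.08 (to 2 dp)

57.08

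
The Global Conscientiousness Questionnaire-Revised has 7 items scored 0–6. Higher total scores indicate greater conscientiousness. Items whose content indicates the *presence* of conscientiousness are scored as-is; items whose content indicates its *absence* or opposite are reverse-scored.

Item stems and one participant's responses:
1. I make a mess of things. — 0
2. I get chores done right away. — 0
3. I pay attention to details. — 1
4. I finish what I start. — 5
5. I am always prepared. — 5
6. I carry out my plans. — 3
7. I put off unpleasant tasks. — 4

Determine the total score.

Items 1, 7 describe the absence/opposite of conscientiousness → reverse-score.
reversed = (0+6) − raw = 6 − raw.
  item 1: 6 − 0 = 6
  item 2: 0
  item 3: 1
  item 4: 5
  item 5: 5
  item 6: 3
  item 7: 6 − 4 = 2
Total = 6 + 0 + 1 + 5 + 5 + 3 + 2 = 22

22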